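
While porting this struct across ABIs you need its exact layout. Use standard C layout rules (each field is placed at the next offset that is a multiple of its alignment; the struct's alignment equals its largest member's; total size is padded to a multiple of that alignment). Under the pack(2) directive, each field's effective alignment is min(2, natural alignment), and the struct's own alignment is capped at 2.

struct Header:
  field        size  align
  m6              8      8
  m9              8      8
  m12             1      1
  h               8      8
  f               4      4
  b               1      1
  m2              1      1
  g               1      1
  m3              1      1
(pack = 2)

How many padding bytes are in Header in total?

@0: m6 [8B, align 2] → 8
@8: m9 [8B, align 2] → 16
@16: m12 [1B, align 1] → 17
+1 pad (align 2)
@18: h [8B, align 2] → 26
@26: f [4B, align 2] → 30
@30: b [1B, align 1] → 31
@31: m2 [1B, align 1] → 32
@32: g [1B, align 1] → 33
@33: m3 [1B, align 1] → 34
size 34, align 2
data bytes 33, size 34 → padding 1

1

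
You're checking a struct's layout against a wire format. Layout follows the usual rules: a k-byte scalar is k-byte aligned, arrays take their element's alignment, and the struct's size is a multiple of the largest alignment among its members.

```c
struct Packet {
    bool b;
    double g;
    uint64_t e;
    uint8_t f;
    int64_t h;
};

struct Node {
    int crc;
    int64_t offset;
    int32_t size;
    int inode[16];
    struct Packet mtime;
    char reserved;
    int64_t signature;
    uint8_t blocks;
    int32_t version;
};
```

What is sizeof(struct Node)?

Packet: @0: b [1B, align 1] → 1; +7 pad (align 8); @8: g [8B, align 8] → 16; @16: e [8B, align 8] → 24; @24: f [1B, align 1] → 25; +7 pad (align 8); @32: h [8B, align 8] → 40; size 40, align 8
@0: crc [4B, align 4] → 4
+4 pad (align 8)
@8: offset [8B, align 8] → 16
@16: size [4B, align 4] → 20
@20: inode [64B, align 4] → 84
+4 pad (align 8)
@88: mtime [40B, align 8] → 128
@128: reserved [1B, align 1] → 129
+7 pad (align 8)
@136: signature [8B, align 8] → 144
@144: blocks [1B, align 1] → 145
+3 pad (align 4)
@148: version [4B, align 4] → 152
size 152, align 8

152 bytes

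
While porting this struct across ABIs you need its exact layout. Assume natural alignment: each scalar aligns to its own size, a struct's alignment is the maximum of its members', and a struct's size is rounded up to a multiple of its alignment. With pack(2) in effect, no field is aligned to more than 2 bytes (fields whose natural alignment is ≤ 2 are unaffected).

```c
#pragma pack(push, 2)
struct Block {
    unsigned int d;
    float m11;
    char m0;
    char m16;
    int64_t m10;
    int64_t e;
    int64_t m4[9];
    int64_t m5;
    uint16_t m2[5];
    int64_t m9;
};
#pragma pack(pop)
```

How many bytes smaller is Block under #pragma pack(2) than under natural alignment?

12

natural layout:
  d at 0 (size 4, align 4) → ends 4
  m11 at 4 (size 4, align 4) → ends 8
  m0 at 8 (size 1, align 1) → ends 9
  m16 at 9 (size 1, align 1) → ends 10
  pad 6 to align 8 for m10
  m10 at 16 (size 8, align 8) → ends 24
  e at 24 (size 8, align 8) → ends 32
  m4 at 32 (size 72, align 8) → ends 104
  m5 at 104 (size 8, align 8) → ends 112
  m2 at 112 (size 10, align 2) → ends 122
  pad 6 to align 8 for m9
  m9 at 128 (size 8, align 8) → ends 136
  total 136 bytes, alignment 8
packed(2) layout:
  d at 0 (size 4, align 2) → ends 4
  m11 at 4 (size 4, align 2) → ends 8
  m0 at 8 (size 1, align 1) → ends 9
  m16 at 9 (size 1, align 1) → ends 10
  m10 at 10 (size 8, align 2) → ends 18
  e at 18 (size 8, align 2) → ends 26
  m4 at 26 (size 72, align 2) → ends 98
  m5 at 98 (size 8, align 2) → ends 106
  m2 at 106 (size 10, align 2) → ends 116
  m9 at 116 (size 8, align 2) → ends 124
  total 124 bytes, alignment 2
136 − 124 = 12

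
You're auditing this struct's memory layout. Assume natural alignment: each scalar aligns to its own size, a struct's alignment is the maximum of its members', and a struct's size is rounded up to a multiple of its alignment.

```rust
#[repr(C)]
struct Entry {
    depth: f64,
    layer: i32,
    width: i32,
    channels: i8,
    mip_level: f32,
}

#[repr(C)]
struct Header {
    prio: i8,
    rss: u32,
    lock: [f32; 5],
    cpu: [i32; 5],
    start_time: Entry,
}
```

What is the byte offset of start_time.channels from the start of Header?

64

Entry: depth at 0 (size 8, align 8) → ends 8; layer at 8 (size 4, align 4) → ends 12; width at 12 (size 4, align 4) → ends 16; channels at 16 (size 1, align 1) → ends 17; pad 3 to align 4 for mip_level; mip_level at 20 (size 4, align 4) → ends 24; total 24 bytes, alignment 8
prio at 0 (size 1, align 1) → ends 1
pad 3 to align 4 for rss
rss at 4 (size 4, align 4) → ends 8
lock at 8 (size 20, align 4) → ends 28
cpu at 28 (size 20, align 4) → ends 48
start_time at 48 (size 24, align 8) → ends 72
within Entry: channels at 16
48 + 16 = 64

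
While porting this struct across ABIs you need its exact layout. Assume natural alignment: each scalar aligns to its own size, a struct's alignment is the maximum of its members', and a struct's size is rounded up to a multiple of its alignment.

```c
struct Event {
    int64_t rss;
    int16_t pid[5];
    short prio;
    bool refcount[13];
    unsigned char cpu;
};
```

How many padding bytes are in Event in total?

6

@0: rss [8B, align 8] → 8
@8: pid [10B, align 2] → 18
@18: prio [2B, align 2] → 20
@20: refcount [13B, align 1] → 33
@33: cpu [1B, align 1] → 34
+6 tail pad (align 8)
size 40, align 8
data bytes 34, size 40 → padding 6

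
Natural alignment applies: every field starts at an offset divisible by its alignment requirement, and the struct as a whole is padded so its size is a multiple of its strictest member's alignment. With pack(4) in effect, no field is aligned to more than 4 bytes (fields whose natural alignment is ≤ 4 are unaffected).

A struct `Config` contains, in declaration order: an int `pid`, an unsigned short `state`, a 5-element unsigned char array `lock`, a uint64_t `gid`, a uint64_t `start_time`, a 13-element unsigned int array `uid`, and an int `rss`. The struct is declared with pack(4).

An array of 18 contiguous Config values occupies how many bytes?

1512

0..4  pid  (4B, 4-aligned)
4..6  state  (2B, 2-aligned)
6..11  lock  (5B, 1-aligned)
11..12  -- padding (1B)
12..20  gid  (8B, 4-aligned)
20..28  start_time  (8B, 4-aligned)
28..80  uid  (52B, 4-aligned)
80..84  rss  (4B, 4-aligned)
sizeof = 84, alignof = 4
array of 18: 18 × 84 = 1512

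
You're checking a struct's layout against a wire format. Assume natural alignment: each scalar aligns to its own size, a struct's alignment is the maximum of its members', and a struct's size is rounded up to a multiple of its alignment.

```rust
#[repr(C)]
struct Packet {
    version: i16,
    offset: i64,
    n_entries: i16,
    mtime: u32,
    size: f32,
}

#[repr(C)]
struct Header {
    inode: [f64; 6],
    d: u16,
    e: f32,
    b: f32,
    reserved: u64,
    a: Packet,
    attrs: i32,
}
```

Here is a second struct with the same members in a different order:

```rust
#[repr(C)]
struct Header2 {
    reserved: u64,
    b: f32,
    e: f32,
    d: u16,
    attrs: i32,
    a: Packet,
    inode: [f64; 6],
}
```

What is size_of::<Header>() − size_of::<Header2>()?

8

Packet: 0..2  version  (2B, 2-aligned); 2..8  -- padding (6B); 8..16  offset  (8B, 8-aligned); 16..18  n_entries  (2B, 2-aligned); 18..20  -- padding (2B); 20..24  mtime  (4B, 4-aligned); 24..28  size  (4B, 4-aligned); 28..32  -- tail padding (4B); sizeof = 32, alignof = 8
0..48  inode  (48B, 8-aligned)
48..50  d  (2B, 2-aligned)
50..52  -- padding (2B)
52..56  e  (4B, 4-aligned)
56..60  b  (4B, 4-aligned)
60..64  -- padding (4B)
64..72  reserved  (8B, 8-aligned)
72..104  a  (32B, 8-aligned)
104..108  attrs  (4B, 4-aligned)
108..112  -- tail padding (4B)
sizeof = 112, alignof = 8
— Header2 —
0..8  reserved  (8B, 8-aligned)
8..12  b  (4B, 4-aligned)
12..16  e  (4B, 4-aligned)
16..18  d  (2B, 2-aligned)
18..20  -- padding (2B)
20..24  attrs  (4B, 4-aligned)
24..56  a  (32B, 8-aligned)
56..104  inode  (48B, 8-aligned)
sizeof = 104, alignof = 8
112 − 104 = 8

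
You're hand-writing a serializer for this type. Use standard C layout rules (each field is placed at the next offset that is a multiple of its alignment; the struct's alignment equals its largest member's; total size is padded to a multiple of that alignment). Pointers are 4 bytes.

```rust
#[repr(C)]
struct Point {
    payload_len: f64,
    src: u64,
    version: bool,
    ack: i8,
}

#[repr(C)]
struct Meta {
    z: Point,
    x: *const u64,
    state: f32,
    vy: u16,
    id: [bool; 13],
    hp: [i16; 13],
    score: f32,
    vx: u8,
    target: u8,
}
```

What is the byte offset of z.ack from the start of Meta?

Point: 0..8  payload_len  (8B, 8-aligned); 8..16  src  (8B, 8-aligned); 16..17  version  (1B, 1-aligned); 17..18  ack  (1B, 1-aligned); 18..24  -- tail padding (6B); sizeof = 24, alignof = 8
0..24  z  (24B, 8-aligned)
within Point: ack at 17
0 + 17 = 17

17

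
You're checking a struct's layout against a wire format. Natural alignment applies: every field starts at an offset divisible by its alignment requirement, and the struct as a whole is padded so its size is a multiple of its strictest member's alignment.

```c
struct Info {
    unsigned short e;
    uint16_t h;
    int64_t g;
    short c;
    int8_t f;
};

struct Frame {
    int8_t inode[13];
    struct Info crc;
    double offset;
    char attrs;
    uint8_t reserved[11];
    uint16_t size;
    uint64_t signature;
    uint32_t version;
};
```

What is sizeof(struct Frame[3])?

240

Info: @0: e [2B, align 2] → 2; @2: h [2B, align 2] → 4; +4 pad (align 8); @8: g [8B, align 8] → 16; @16: c [2B, align 2] → 18; @18: f [1B, align 1] → 19; +5 tail pad (align 8); size 24, align 8
@0: inode [13B, align 1] → 13
+3 pad (align 8)
@16: crc [24B, align 8] → 40
@40: offset [8B, align 8] → 48
@48: attrs [1B, align 1] → 49
@49: reserved [11B, align 1] → 60
@60: size [2B, align 2] → 62
+2 pad (align 8)
@64: signature [8B, align 8] → 72
@72: version [4B, align 4] → 76
+4 tail pad (align 8)
size 80, align 8
array of 3: 3 × 80 = 240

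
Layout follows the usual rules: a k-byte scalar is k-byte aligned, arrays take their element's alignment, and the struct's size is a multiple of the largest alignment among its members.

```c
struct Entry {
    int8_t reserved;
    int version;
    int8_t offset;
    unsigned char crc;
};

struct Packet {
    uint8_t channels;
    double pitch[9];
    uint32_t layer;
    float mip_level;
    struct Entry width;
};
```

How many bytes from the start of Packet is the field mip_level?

Entry: @0: reserved [1B, align 1] → 1; +3 pad (align 4); @4: version [4B, align 4] → 8; @8: offset [1B, align 1] → 9; @9: crc [1B, align 1] → 10; +2 tail pad (align 4); size 12, align 4
@0: channels [1B, align 1] → 1
+7 pad (align 8)
@8: pitch [72B, align 8] → 80
@80: layer [4B, align 4] → 84
@84: mip_level [4B, align 4] → 88

84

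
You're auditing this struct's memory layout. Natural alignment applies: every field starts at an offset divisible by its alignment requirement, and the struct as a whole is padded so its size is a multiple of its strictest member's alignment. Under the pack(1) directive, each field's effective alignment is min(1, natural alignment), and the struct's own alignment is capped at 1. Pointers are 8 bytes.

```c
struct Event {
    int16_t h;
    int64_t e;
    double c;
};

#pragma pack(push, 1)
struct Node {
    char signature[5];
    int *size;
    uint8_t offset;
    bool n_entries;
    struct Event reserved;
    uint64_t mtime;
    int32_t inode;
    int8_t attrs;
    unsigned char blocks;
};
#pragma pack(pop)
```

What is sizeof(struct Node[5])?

265

Event: @0: h [2B, align 2] → 2; +6 pad (align 8); @8: e [8B, align 8] → 16; @16: c [8B, align 8] → 24; size 24, align 8
@0: signature [5B, align 1] → 5
@5: size [8B, align 1] → 13
@13: offset [1B, align 1] → 14
@14: n_entries [1B, align 1] → 15
@15: reserved [24B, align 1] → 39
@39: mtime [8B, align 1] → 47
@47: inode [4B, align 1] → 51
@51: attrs [1B, align 1] → 52
@52: blocks [1B, align 1] → 53
size 53, align 1
array of 5: 5 × 53 = 265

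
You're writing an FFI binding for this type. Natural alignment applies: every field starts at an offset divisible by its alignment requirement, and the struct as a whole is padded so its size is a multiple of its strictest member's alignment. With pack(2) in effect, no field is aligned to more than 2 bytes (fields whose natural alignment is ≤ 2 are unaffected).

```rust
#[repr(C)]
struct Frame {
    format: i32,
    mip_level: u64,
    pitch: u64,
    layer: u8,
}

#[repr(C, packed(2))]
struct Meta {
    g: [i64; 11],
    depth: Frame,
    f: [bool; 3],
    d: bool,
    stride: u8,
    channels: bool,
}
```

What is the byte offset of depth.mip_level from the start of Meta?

Frame: 0..4  format  (4B, 4-aligned); 4..8  -- padding (4B); 8..16  mip_level  (8B, 8-aligned); 16..24  pitch  (8B, 8-aligned); 24..25  layer  (1B, 1-aligned); 25..32  -- tail padding (7B); sizeof = 32, alignof = 8
0..88  g  (88B, 2-aligned)
88..120  depth  (32B, 2-aligned)
within Frame: mip_level at 8
88 + 8 = 96

96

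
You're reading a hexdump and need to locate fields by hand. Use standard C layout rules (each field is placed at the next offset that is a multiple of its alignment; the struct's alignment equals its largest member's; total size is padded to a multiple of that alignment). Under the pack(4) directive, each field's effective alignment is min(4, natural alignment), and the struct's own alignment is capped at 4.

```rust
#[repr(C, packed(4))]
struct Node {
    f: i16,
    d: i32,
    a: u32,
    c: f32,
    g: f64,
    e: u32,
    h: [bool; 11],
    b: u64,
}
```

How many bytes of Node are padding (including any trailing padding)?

3

0..2  f  (2B, 2-aligned)
2..4  -- padding (2B)
4..8  d  (4B, 4-aligned)
8..12  a  (4B, 4-aligned)
12..16  c  (4B, 4-aligned)
16..24  g  (8B, 4-aligned)
24..28  e  (4B, 4-aligned)
28..39  h  (11B, 1-aligned)
39..40  -- padding (1B)
40..48  b  (8B, 4-aligned)
sizeof = 48, alignof = 4
data bytes 45, size 48 → padding 3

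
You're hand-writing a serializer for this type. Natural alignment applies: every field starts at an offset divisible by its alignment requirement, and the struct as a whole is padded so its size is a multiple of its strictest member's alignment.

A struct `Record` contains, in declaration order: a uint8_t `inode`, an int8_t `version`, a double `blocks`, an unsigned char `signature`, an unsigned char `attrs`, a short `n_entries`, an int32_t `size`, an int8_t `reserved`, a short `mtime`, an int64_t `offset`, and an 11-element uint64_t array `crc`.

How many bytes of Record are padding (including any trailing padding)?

inode at 0 (size 1, align 1) → ends 1
version at 1 (size 1, align 1) → ends 2
pad 6 to align 8 for blocks
blocks at 8 (size 8, align 8) → ends 16
signature at 16 (size 1, align 1) → ends 17
attrs at 17 (size 1, align 1) → ends 18
n_entries at 18 (size 2, align 2) → ends 20
size at 20 (size 4, align 4) → ends 24
reserved at 24 (size 1, align 1) → ends 25
pad 1 to align 2 for mtime
mtime at 26 (size 2, align 2) → ends 28
pad 4 to align 8 for offset
offset at 32 (size 8, align 8) → ends 40
crc at 40 (size 88, align 8) → ends 128
total 128 bytes, alignment 8
data bytes 117, size 128 → padding 11

11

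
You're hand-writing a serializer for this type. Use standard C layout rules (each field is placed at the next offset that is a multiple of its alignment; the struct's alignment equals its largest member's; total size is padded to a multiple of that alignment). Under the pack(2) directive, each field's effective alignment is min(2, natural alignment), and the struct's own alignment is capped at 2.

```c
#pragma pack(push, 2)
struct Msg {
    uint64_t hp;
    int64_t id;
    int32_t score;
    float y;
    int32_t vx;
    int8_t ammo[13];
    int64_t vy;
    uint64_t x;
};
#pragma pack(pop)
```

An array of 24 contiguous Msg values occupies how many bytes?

1392

@0: hp [8B, align 2] → 8
@8: id [8B, align 2] → 16
@16: score [4B, align 2] → 20
@20: y [4B, align 2] → 24
@24: vx [4B, align 2] → 28
@28: ammo [13B, align 1] → 41
+1 pad (align 2)
@42: vy [8B, align 2] → 50
@50: x [8B, align 2] → 58
size 58, align 2
array of 24: 24 × 58 = 1392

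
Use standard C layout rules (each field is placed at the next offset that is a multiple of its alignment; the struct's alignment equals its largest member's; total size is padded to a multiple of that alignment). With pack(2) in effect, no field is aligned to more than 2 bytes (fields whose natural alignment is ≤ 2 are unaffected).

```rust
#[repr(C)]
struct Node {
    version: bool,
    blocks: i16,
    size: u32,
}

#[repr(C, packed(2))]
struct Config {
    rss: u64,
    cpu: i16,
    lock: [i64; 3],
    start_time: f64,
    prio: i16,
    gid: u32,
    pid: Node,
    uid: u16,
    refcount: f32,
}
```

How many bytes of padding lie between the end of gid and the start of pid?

Node: version at 0 (size 1, align 1) → ends 1; pad 1 to align 2 for blocks; blocks at 2 (size 2, align 2) → ends 4; size at 4 (size 4, align 4) → ends 8; total 8 bytes, alignment 4
rss at 0 (size 8, align 2) → ends 8
cpu at 8 (size 2, align 2) → ends 10
lock at 10 (size 24, align 2) → ends 34
start_time at 34 (size 8, align 2) → ends 42
prio at 42 (size 2, align 2) → ends 44
gid at 44 (size 4, align 2) → ends 48
pid at 48 (size 8, align 2) → ends 56

0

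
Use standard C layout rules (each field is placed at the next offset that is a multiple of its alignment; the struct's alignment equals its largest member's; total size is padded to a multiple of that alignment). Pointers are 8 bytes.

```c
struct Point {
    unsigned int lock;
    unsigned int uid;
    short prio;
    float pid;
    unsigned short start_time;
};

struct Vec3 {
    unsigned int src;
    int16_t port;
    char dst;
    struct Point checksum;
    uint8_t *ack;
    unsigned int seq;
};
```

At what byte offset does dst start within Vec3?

6

Point: @0: lock [4B, align 4] → 4; @4: uid [4B, align 4] → 8; @8: prio [2B, align 2] → 10; +2 pad (align 4); @12: pid [4B, align 4] → 16; @16: start_time [2B, align 2] → 18; +2 tail pad (align 4); size 20, align 4
@0: src [4B, align 4] → 4
@4: port [2B, align 2] → 6
@6: dst [1B, align 1] → 7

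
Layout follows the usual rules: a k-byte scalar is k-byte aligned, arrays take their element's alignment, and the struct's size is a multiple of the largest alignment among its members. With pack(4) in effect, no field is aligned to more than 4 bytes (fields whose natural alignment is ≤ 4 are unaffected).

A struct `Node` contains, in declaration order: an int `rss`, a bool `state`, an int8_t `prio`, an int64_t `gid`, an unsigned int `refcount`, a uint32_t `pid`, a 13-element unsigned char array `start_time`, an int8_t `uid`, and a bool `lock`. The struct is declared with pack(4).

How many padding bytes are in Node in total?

rss at 0 (size 4, align 4) → ends 4
state at 4 (size 1, align 1) → ends 5
prio at 5 (size 1, align 1) → ends 6
pad 2 to align 4 for gid
gid at 8 (size 8, align 4) → ends 16
refcount at 16 (size 4, align 4) → ends 20
pid at 20 (size 4, align 4) → ends 24
start_time at 24 (size 13, align 1) → ends 37
uid at 37 (size 1, align 1) → ends 38
lock at 38 (size 1, align 1) → ends 39
tail pad 1 to reach multiple of 4
total 40 bytes, alignment 4
data bytes 37, size 40 → padding 3

3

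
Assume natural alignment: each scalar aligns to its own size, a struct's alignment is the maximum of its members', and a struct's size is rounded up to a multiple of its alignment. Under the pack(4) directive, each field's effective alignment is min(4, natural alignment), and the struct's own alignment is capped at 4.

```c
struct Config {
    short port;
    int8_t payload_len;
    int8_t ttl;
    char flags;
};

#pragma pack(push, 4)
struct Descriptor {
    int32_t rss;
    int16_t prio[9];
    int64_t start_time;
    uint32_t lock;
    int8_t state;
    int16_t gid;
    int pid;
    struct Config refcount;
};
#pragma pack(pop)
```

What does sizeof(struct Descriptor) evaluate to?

Config: @0: port [2B, align 2] → 2; @2: payload_len [1B, align 1] → 3; @3: ttl [1B, align 1] → 4; @4: flags [1B, align 1] → 5; +1 tail pad (align 2); size 6, align 2
@0: rss [4B, align 4] → 4
@4: prio [18B, align 2] → 22
+2 pad (align 4)
@24: start_time [8B, align 4] → 32
@32: lock [4B, align 4] → 36
@36: state [1B, align 1] → 37
+1 pad (align 2)
@38: gid [2B, align 2] → 40
@40: pid [4B, align 4] → 44
@44: refcount [6B, align 2] → 50
+2 tail pad (align 4)
size 52, align 4

52 bytes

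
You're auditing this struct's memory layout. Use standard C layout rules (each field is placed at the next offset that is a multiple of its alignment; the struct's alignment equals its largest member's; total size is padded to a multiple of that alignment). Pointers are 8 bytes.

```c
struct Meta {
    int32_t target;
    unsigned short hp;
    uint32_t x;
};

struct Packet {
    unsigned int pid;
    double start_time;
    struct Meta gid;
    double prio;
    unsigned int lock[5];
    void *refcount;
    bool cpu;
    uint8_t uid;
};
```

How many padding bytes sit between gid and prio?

4

Meta: target at 0 (size 4, align 4) → ends 4; hp at 4 (size 2, align 2) → ends 6; pad 2 to align 4 for x; x at 8 (size 4, align 4) → ends 12; total 12 bytes, alignment 4
pid at 0 (size 4, align 4) → ends 4
pad 4 to align 8 for start_time
start_time at 8 (size 8, align 8) → ends 16
gid at 16 (size 12, align 4) → ends 28
pad 4 to align 8 for prio
prio at 32 (size 8, align 8) → ends 40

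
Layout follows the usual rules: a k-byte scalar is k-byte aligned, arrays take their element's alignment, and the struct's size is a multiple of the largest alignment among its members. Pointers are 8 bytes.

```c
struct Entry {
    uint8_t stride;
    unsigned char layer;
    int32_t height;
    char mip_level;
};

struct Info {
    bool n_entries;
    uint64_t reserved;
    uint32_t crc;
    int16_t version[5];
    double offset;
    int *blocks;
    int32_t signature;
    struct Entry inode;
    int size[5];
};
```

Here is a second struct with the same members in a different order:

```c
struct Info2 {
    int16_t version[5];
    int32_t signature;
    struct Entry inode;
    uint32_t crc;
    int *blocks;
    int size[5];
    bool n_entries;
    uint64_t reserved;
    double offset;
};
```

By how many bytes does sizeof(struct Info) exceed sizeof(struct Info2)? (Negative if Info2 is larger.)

Entry: 0..1  stride  (1B, 1-aligned); 1..2  layer  (1B, 1-aligned); 2..4  -- padding (2B); 4..8  height  (4B, 4-aligned); 8..9  mip_level  (1B, 1-aligned); 9..12  -- tail padding (3B); sizeof = 12, alignof = 4
0..1  n_entries  (1B, 1-aligned)
1..8  -- padding (7B)
8..16  reserved  (8B, 8-aligned)
16..20  crc  (4B, 4-aligned)
20..30  version  (10B, 2-aligned)
30..32  -- padding (2B)
32..40  offset  (8B, 8-aligned)
40..48  blocks  (8B, 8-aligned)
48..52  signature  (4B, 4-aligned)
52..64  inode  (12B, 4-aligned)
64..84  size  (20B, 4-aligned)
84..88  -- tail padding (4B)
sizeof = 88, alignof = 8
— Info2 —
0..10  version  (10B, 2-aligned)
10..12  -- padding (2B)
12..16  signature  (4B, 4-aligned)
16..28  inode  (12B, 4-aligned)
28..32  crc  (4B, 4-aligned)
32..40  blocks  (8B, 8-aligned)
40..60  size  (20B, 4-aligned)
60..61  n_entries  (1B, 1-aligned)
61..64  -- padding (3B)
64..72  reserved  (8B, 8-aligned)
72..80  offset  (8B, 8-aligned)
sizeof = 80, alignof = 8
88 − 80 = 8

8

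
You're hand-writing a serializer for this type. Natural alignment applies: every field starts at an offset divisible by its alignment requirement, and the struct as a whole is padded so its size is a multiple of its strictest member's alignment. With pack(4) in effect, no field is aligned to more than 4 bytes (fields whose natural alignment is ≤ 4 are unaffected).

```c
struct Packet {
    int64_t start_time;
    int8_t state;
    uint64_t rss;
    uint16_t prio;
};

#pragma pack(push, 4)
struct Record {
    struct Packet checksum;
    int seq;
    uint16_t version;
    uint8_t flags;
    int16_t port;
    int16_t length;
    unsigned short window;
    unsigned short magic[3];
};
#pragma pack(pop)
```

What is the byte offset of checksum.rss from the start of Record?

16

Packet: start_time at 0 (size 8, align 8) → ends 8; state at 8 (size 1, align 1) → ends 9; pad 7 to align 8 for rss; rss at 16 (size 8, align 8) → ends 24; prio at 24 (size 2, align 2) → ends 26; tail pad 6 to reach multiple of 8; total 32 bytes, alignment 8
checksum at 0 (size 32, align 4) → ends 32
within Packet: rss at 16
0 + 16 = 16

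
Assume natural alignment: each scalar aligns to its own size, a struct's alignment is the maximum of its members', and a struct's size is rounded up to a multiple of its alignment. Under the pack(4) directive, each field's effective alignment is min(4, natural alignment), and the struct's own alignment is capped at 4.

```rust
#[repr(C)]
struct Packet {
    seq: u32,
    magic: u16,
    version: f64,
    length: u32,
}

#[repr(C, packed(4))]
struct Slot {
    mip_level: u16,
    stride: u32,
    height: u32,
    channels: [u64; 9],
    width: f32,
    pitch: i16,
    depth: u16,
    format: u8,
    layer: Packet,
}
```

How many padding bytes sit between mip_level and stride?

2

Packet: 0..4  seq  (4B, 4-aligned); 4..6  magic  (2B, 2-aligned); 6..8  -- padding (2B); 8..16  version  (8B, 8-aligned); 16..20  length  (4B, 4-aligned); 20..24  -- tail padding (4B); sizeof = 24, alignof = 8
0..2  mip_level  (2B, 2-aligned)
2..4  -- padding (2B)
4..8  stride  (4B, 4-aligned)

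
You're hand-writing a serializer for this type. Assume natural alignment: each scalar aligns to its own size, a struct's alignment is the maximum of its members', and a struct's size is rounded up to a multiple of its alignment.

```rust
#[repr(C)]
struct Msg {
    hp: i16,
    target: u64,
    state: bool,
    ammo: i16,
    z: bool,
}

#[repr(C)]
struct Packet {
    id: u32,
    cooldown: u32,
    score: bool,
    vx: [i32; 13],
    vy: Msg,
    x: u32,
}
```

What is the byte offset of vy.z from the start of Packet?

Msg: 0..2  hp  (2B, 2-aligned); 2..8  -- padding (6B); 8..16  target  (8B, 8-aligned); 16..17  state  (1B, 1-aligned); 17..18  -- padding (1B); 18..20  ammo  (2B, 2-aligned); 20..21  z  (1B, 1-aligned); 21..24  -- tail padding (3B); sizeof = 24, alignof = 8
0..4  id  (4B, 4-aligned)
4..8  cooldown  (4B, 4-aligned)
8..9  score  (1B, 1-aligned)
9..12  -- padding (3B)
12..64  vx  (52B, 4-aligned)
64..88  vy  (24B, 8-aligned)
within Msg: z at 20
64 + 20 = 84

84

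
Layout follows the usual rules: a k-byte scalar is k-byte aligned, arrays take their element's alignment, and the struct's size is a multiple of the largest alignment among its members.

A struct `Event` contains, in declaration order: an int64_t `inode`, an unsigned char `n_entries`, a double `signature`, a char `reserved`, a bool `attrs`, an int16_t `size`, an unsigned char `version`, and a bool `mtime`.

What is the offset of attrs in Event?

0..8  inode  (8B, 8-aligned)
8..9  n_entries  (1B, 1-aligned)
9..16  -- padding (7B)
16..24  signature  (8B, 8-aligned)
24..25  reserved  (1B, 1-aligned)
25..26  attrs  (1B, 1-aligned)

25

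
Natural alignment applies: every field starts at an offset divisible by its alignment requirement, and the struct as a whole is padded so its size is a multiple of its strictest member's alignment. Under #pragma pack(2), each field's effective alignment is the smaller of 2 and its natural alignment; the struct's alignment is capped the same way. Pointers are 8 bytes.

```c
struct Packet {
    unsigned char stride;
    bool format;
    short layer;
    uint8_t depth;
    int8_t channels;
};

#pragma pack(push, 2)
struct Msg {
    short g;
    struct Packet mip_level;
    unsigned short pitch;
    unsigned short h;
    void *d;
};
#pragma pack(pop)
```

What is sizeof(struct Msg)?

Packet: 0..1  stride  (1B, 1-aligned); 1..2  format  (1B, 1-aligned); 2..4  layer  (2B, 2-aligned); 4..5  depth  (1B, 1-aligned); 5..6  channels  (1B, 1-aligned); sizeof = 6, alignof = 2
0..2  g  (2B, 2-aligned)
2..8  mip_level  (6B, 2-aligned)
8..10  pitch  (2B, 2-aligned)
10..12  h  (2B, 2-aligned)
12..20  d  (8B, 2-aligned)
sizeof = 20, alignof = 2

20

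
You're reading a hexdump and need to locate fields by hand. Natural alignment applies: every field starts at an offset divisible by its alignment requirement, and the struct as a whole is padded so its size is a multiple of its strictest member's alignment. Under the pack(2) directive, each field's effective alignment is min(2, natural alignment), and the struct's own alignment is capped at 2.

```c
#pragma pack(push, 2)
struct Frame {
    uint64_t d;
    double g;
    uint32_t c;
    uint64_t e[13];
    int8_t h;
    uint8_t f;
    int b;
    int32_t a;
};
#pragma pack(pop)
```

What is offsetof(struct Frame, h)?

0..8  d  (8B, 2-aligned)
8..16  g  (8B, 2-aligned)
16..20  c  (4B, 2-aligned)
20..124  e  (104B, 2-aligned)
124..125  h  (1B, 1-aligned)

124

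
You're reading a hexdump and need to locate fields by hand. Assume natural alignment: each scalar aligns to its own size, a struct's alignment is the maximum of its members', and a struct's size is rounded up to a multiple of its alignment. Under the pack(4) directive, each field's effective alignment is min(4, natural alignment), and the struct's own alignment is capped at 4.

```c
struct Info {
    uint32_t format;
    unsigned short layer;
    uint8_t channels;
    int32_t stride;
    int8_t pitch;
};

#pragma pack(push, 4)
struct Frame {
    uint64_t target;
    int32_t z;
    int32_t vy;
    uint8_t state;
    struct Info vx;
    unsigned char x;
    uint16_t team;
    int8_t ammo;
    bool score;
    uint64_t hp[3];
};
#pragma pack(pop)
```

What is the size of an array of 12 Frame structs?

816

Info: format at 0 (size 4, align 4) → ends 4; layer at 4 (size 2, align 2) → ends 6; channels at 6 (size 1, align 1) → ends 7; pad 1 to align 4 for stride; stride at 8 (size 4, align 4) → ends 12; pitch at 12 (size 1, align 1) → ends 13; tail pad 3 to reach multiple of 4; total 16 bytes, alignment 4
target at 0 (size 8, align 4) → ends 8
z at 8 (size 4, align 4) → ends 12
vy at 12 (size 4, align 4) → ends 16
state at 16 (size 1, align 1) → ends 17
pad 3 to align 4 for vx
vx at 20 (size 16, align 4) → ends 36
x at 36 (size 1, align 1) → ends 37
pad 1 to align 2 for team
team at 38 (size 2, align 2) → ends 40
ammo at 40 (size 1, align 1) → ends 41
score at 41 (size 1, align 1) → ends 42
pad 2 to align 4 for hp
hp at 44 (size 24, align 4) → ends 68
total 68 bytes, alignment 4
array of 12: 12 × 68 = 816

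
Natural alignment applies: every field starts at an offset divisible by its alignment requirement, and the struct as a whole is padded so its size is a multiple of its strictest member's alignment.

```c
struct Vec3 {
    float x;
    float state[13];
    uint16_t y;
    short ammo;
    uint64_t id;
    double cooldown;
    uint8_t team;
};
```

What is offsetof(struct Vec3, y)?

56

@0: x [4B, align 4] → 4
@4: state [52B, align 4] → 56
@56: y [2B, align 2] → 58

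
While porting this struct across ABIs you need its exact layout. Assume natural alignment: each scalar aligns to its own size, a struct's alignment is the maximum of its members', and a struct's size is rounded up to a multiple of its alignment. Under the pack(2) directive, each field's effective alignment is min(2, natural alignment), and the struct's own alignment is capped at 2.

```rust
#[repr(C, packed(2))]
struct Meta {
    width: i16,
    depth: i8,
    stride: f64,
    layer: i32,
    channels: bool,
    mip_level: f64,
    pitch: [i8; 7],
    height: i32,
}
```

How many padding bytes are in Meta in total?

3

@0: width [2B, align 2] → 2
@2: depth [1B, align 1] → 3
+1 pad (align 2)
@4: stride [8B, align 2] → 12
@12: layer [4B, align 2] → 16
@16: channels [1B, align 1] → 17
+1 pad (align 2)
@18: mip_level [8B, align 2] → 26
@26: pitch [7B, align 1] → 33
+1 pad (align 2)
@34: height [4B, align 2] → 38
size 38, align 2
data bytes 35, size 38 → padding 3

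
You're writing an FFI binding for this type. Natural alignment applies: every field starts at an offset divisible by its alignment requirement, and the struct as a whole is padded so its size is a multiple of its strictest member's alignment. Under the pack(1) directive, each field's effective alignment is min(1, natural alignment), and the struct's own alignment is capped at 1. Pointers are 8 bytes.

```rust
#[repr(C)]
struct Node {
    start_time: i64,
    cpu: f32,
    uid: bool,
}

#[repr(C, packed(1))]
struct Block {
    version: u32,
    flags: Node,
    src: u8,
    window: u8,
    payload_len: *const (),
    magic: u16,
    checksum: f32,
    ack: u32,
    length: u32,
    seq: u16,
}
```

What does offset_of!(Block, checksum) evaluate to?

Node: 0..8  start_time  (8B, 8-aligned); 8..12  cpu  (4B, 4-aligned); 12..13  uid  (1B, 1-aligned); 13..16  -- tail padding (3B); sizeof = 16, alignof = 8
0..4  version  (4B, 1-aligned)
4..20  flags  (16B, 1-aligned)
20..21  src  (1B, 1-aligned)
21..22  window  (1B, 1-aligned)
22..30  payload_len  (8B, 1-aligned)
30..32  magic  (2B, 1-aligned)
32..36  checksum  (4B, 1-aligned)

32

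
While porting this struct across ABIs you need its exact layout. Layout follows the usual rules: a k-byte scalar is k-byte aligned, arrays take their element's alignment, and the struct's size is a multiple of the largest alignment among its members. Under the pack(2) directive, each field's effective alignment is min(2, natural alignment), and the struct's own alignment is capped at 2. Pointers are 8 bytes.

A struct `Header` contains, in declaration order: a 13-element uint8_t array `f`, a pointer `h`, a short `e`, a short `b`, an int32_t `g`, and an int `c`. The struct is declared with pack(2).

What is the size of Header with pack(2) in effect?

@0: f [13B, align 1] → 13
+1 pad (align 2)
@14: h [8B, align 2] → 22
@22: e [2B, align 2] → 24
@24: b [2B, align 2] → 26
@26: g [4B, align 2] → 30
@30: c [4B, align 2] → 34
size 34, align 2

34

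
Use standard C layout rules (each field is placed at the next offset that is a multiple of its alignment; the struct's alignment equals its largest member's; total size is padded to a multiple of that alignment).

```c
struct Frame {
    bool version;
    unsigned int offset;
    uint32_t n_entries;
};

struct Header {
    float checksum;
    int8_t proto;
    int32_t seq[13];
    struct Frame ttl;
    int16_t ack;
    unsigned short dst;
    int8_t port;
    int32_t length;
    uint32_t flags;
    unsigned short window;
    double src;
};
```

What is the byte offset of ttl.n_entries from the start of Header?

Frame: @0: version [1B, align 1] → 1; +3 pad (align 4); @4: offset [4B, align 4] → 8; @8: n_entries [4B, align 4] → 12; size 12, align 4
@0: checksum [4B, align 4] → 4
@4: proto [1B, align 1] → 5
+3 pad (align 4)
@8: seq [52B, align 4] → 60
@60: ttl [12B, align 4] → 72
within Frame: n_entries at 8
60 + 8 = 68

68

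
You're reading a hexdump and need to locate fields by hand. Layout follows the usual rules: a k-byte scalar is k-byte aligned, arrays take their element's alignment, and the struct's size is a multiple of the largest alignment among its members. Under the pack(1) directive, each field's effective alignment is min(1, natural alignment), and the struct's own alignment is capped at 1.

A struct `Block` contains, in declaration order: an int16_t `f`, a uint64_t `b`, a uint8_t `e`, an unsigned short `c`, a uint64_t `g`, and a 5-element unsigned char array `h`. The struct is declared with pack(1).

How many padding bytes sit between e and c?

0..2  f  (2B, 1-aligned)
2..10  b  (8B, 1-aligned)
10..11  e  (1B, 1-aligned)
11..13  c  (2B, 1-aligned)

0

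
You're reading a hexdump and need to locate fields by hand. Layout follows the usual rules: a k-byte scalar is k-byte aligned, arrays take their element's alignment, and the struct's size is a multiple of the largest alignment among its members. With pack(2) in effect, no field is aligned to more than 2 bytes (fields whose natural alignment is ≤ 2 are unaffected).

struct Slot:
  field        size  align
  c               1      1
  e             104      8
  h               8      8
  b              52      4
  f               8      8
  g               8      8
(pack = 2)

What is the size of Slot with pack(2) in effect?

182

0..1  c  (1B, 1-aligned)
1..2  -- padding (1B)
2..106  e  (104B, 2-aligned)
106..114  h  (8B, 2-aligned)
114..166  b  (52B, 2-aligned)
166..174  f  (8B, 2-aligned)
174..182  g  (8B, 2-aligned)
sizeof = 182, alignof = 2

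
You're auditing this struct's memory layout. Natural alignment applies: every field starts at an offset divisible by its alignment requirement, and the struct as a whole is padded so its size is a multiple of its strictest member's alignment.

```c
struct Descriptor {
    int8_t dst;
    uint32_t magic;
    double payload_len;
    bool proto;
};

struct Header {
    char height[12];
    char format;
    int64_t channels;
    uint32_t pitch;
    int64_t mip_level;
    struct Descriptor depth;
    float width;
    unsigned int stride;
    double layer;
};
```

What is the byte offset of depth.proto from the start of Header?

Descriptor: @0: dst [1B, align 1] → 1; +3 pad (align 4); @4: magic [4B, align 4] → 8; @8: payload_len [8B, align 8] → 16; @16: proto [1B, align 1] → 17; +7 tail pad (align 8); size 24, align 8
@0: height [12B, align 1] → 12
@12: format [1B, align 1] → 13
+3 pad (align 8)
@16: channels [8B, align 8] → 24
@24: pitch [4B, align 4] → 28
+4 pad (align 8)
@32: mip_level [8B, align 8] → 40
@40: depth [24B, align 8] → 64
within Descriptor: proto at 16
40 + 16 = 56

56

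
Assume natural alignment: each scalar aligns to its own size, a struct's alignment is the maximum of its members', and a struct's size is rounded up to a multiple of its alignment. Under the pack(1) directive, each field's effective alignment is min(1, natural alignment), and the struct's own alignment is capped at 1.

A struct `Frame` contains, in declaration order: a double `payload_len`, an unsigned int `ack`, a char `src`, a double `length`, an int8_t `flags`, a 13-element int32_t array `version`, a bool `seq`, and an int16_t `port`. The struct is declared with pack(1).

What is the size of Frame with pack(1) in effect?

77

0..8  payload_len  (8B, 1-aligned)
8..12  ack  (4B, 1-aligned)
12..13  src  (1B, 1-aligned)
13..21  length  (8B, 1-aligned)
21..22  flags  (1B, 1-aligned)
22..74  version  (52B, 1-aligned)
74..75  seq  (1B, 1-aligned)
75..77  port  (2B, 1-aligned)
sizeof = 77, alignof = 1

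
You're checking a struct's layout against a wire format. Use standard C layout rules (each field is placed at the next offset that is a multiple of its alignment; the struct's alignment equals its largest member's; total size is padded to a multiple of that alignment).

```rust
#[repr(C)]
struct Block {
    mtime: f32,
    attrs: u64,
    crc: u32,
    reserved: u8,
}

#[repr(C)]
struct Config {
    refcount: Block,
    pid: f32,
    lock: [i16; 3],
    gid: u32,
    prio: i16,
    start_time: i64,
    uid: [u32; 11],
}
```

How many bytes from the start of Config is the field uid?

56

Block: mtime at 0 (size 4, align 4) → ends 4; pad 4 to align 8 for attrs; attrs at 8 (size 8, align 8) → ends 16; crc at 16 (size 4, align 4) → ends 20; reserved at 20 (size 1, align 1) → ends 21; tail pad 3 to reach multiple of 8; total 24 bytes, alignment 8
refcount at 0 (size 24, align 8) → ends 24
pid at 24 (size 4, align 4) → ends 28
lock at 28 (size 6, align 2) → ends 34
pad 2 to align 4 for gid
gid at 36 (size 4, align 4) → ends 40
prio at 40 (size 2, align 2) → ends 42
pad 6 to align 8 for start_time
start_time at 48 (size 8, align 8) → ends 56
uid at 56 (size 44, align 4) → ends 100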